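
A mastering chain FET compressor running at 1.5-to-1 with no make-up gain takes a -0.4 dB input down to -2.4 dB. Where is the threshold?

-6.4 dB

Let T be the threshold. Output overshoot = (input overshoot)/R, so -2.4 − T = (-0.4 − T)/1.5.
1.5·(-2.4 − T) = -0.4 − T → 0.5·T = -3.6 − (-0.4) = -3.2.
T = -3.2/0.5 = -6.4 dB.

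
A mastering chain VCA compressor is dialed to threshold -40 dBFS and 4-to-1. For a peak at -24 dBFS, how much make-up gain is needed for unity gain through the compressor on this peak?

12 dB

Without make-up, output = threshold + overshoot/4 = -40 + 4 = -36 dBFS.
Gap to target: 12 dB.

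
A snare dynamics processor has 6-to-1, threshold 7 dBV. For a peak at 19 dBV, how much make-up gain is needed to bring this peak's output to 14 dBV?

5 dB

Without make-up, output = threshold + overshoot/6 = 7 + 2 = 9 dBV.
Gap to target: 5 dB.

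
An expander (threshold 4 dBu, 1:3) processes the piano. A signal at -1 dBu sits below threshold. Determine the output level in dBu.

-11 dBu

Below threshold, a 1:3 expander applies gain = (3−1)×(T − x) of attenuation.
(3−1) × 5 = 10 dB, so output = -1 − 10 = -11 dBu.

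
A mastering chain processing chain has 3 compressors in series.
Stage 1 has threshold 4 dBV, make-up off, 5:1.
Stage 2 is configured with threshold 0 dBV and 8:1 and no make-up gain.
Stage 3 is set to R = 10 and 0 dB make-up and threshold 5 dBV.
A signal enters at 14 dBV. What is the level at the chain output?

0.75 dBV

Stage 1: 10 dB above 4 dBV, reduced 5:1 to 2 dB above → 6 dBV.
Stage 2: 6 dBV is 6 dB over 0 dBV; at 8:1 that becomes 0.75 dB over, giving 0.75 dBV.
Stage 3: 0.75 dBV is at or below the 5 dBV threshold — no compression; output 0.75 dBV.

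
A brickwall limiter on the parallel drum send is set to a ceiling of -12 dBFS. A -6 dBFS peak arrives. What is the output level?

The limiter clamps the peak to its -12 dBFS ceiling.

-12 dBFS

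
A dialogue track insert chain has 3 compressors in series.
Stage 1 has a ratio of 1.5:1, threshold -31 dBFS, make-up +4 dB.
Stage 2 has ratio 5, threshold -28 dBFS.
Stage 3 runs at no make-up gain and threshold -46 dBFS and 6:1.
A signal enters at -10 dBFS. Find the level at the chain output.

Stage 1: overshoot 21 dB → 21/1.5 = 14 dB → -17 dBFS; +4 dB make-up → -13 dBFS.
Stage 2: overshoot 15 dB → 15/5 = 3 dB → -25 dBFS.
Stage 3: overshoot 21 dB → 21/6 = 3.5 dB → -42.5 dBFS.

-42.5 dBFS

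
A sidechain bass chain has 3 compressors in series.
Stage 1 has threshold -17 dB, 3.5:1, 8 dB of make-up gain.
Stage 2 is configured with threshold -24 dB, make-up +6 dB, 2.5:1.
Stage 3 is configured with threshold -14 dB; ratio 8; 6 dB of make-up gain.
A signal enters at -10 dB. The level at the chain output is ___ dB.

-7.65 dB

Stage 1: -10 dB is 7 dB over -17 dB; at 3.5:1 that becomes 2 dB over, giving -15 dB; +8 dB make-up → -7 dB.
Stage 2: overshoot 17 dB → 17/2.5 = 6.8 dB → -17.2 dB; +6 dB make-up → -11.2 dB.
Stage 3: overshoot 2.8 dB → 2.8/8 = 0.35 dB → -13.65 dB; +6 dB make-up → -7.65 dB.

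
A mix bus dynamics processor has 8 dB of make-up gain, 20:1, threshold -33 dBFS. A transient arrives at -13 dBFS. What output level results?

-24 dBFS

The input is 20 dB above the -33 dBFS threshold.
At 20:1 the overshoot is divided by 20, leaving 1 dB above threshold.
That puts the output at -32 dBFS; make-up adds 8 dB, giving -24 dBFS.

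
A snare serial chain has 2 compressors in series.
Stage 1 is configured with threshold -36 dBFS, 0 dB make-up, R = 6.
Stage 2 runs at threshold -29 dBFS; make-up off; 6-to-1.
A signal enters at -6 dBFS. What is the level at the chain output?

Stage 1: -6 dBFS is 30 dB over -36 dBFS; at 6:1 that becomes 5 dB over, giving -31 dBFS.
Stage 2: below threshold (-31 ≤ -29); passes unchanged; output -31 dBFS.

-31 dBFS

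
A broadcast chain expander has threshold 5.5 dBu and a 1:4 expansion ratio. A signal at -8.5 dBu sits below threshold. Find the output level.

-50.5 dBu

Undershoot = 5.5 − (-8.5) = 14 dB.
At 1:4, that expands to 56 dB under threshold.
Output = 5.5 − 56 = -50.5 dBu.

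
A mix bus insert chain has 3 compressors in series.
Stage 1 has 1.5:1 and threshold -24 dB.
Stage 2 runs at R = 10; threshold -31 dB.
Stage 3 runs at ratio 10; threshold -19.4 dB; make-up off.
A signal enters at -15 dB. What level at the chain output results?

-29.7 dB

Stage 1: overshoot 9 dB → 9/1.5 = 6 dB → -18 dB.
Stage 2: overshoot 13 dB → 13/10 = 1.3 dB → -29.7 dB.
Stage 3: -29.7 dB is at or below the -19.4 dB threshold — no compression; output -29.7 dB.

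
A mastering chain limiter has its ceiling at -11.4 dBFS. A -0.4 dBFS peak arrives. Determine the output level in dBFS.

-11.4 dBFS

A brickwall limiter is an ∞:1 compressor: any input above the ceiling is clamped to -11.4 dBFS.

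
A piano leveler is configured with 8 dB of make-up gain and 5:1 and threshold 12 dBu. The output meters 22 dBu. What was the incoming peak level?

Before make-up, the level was 22 − 8 = 14 dBu.
The compressed level sits 14 − 12 = 2 dB over threshold.
Undo the ratio: input overshoot = 2 × 5 = 10 dB, giving input = 22 dBu.

22 dBu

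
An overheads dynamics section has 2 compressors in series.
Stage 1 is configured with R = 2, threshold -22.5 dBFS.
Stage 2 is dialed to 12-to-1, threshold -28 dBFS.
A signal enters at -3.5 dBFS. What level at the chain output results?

-26.75 dBFS

Stage 1: -3.5 dBFS is 19 dB over -22.5 dBFS; at 2:1 that becomes 9.5 dB over, giving -13 dBFS.
Stage 2: 15 dB above -28 dBFS, reduced 12:1 to 1.25 dB above → -26.75 dBFS.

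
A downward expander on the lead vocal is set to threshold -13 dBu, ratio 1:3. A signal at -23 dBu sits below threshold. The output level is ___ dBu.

-43 dBu

Below threshold, a 1:3 expander applies gain = (3−1)×(T − x) of attenuation.
(3−1) × 10 = 20 dB, so output = -23 − 20 = -43 dBu.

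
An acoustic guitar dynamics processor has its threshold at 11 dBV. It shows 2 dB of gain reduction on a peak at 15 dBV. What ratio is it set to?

Input overshoot = 15 − 11 = 4 dB.
Output overshoot = 4 − 2 = 2 dB.
Ratio = input overshoot / output overshoot = 4 / 2 = 2.

2:1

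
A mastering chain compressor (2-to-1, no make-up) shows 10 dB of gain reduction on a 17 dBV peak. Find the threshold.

-3 dBV

Let T be the threshold. Output overshoot = (input overshoot)/R, so 7 − T = (17 − T)/2.
2·(7 − T) = 17 − T → 1·T = 14 − 17 = -3.
T = -3/1 = -3 dBV.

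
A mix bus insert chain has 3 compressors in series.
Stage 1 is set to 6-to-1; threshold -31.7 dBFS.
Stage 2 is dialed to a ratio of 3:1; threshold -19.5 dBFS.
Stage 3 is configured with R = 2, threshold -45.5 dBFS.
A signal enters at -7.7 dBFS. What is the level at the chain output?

Stage 1: overshoot 24 dB → 24/6 = 4 dB → -27.7 dBFS.
Stage 2: -27.7 dBFS ≤ -19.5 dBFS, so stage 2 doesn't engage; output -27.7 dBFS.
Stage 3: overshoot 17.8 dB → 17.8/2 = 8.9 dB → -36.6 dBFS.

-36.6 dBFS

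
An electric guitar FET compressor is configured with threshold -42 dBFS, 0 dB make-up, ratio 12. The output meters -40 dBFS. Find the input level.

-18 dBFS

The compressed level sits -40 − (-42) = 2 dB over threshold.
Input overshoot = R × output overshoot = 24 dB → input = -42 + 24 = -18 dBFS.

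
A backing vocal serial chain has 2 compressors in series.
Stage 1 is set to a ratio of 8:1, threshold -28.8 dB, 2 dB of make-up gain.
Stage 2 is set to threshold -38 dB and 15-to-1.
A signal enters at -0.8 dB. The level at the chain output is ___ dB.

Stage 1: 28 dB above -28.8 dB, reduced 8:1 to 3.5 dB above → -25.3 dB; +2 dB make-up → -23.3 dB.
Stage 2: overshoot 14.7 dB → 14.7/15 = 0.98 dB → -37.02 dB.

-37.02 dB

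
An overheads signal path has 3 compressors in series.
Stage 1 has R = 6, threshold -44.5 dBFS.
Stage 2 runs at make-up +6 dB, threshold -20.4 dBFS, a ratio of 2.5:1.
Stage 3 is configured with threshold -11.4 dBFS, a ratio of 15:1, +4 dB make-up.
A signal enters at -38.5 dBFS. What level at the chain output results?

-33.5 dBFS

Stage 1: -38.5 dBFS is 6 dB over -44.5 dBFS; at 6:1 that becomes 1 dB over, giving -43.5 dBFS.
Stage 2: -43.5 dBFS is at or below the -20.4 dBFS threshold — no compression; make-up brings it to -37.5 dBFS.
Stage 3: -37.5 dBFS ≤ -11.4 dBFS, so stage 3 doesn't engage; make-up brings it to -33.5 dBFS.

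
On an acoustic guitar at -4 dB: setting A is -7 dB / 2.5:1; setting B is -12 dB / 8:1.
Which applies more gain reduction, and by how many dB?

A: overshoot 3 dB → output overshoot 1.2 dB → GR 1.8 dB.
B: overshoot 8 dB → output overshoot 1 dB → GR 7 dB.
Difference: 5.2 dB in favour of B.

B, by 5.2 dB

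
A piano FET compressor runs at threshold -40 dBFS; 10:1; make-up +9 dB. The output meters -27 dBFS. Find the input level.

Before make-up, the level was -27 − 9 = -36 dBFS.
The compressed level sits -36 − (-40) = 4 dB over threshold.
Input overshoot = R × output overshoot = 40 dB → input = -40 + 40 = 0 dBFS.

0 dBFS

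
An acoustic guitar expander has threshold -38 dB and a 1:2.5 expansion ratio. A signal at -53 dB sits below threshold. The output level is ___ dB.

-75.5 dB

The input is 15 dB below the -38 dB threshold.
A 1:2.5 expander multiplies undershoot by 2.5: 15 × 2.5 = 37.5 dB below threshold.
Output = -38 − 37.5 = -75.5 dB.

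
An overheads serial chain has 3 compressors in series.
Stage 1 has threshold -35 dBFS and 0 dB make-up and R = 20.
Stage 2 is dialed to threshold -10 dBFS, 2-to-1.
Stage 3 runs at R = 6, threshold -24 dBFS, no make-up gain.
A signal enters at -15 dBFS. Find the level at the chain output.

-34 dBFS

Stage 1: 20 dB above -35 dBFS, reduced 20:1 to 1 dB above → -34 dBFS.
Stage 2: below threshold (-34 ≤ -10); passes unchanged; output -34 dBFS.
Stage 3: below threshold (-34 ≤ -24); passes unchanged; output -34 dBFS.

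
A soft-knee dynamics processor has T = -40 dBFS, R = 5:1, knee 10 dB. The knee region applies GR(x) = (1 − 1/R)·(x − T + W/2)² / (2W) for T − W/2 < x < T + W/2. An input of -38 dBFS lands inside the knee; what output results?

-39.96 dBFS

x − T + W/2 = -38 − (-40) + 5 = 7.
GR = (1 − 1/5) × 7² / 20 = 0.8 × 49 / 20 = 1.96 dB.
Output = -38 − 1.96 = -39.96 dBFS.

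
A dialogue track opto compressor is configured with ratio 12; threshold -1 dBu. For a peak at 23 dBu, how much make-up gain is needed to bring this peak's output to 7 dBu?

The peak compresses to -1 + 24/12 = 1 dBu.
To reach 7 dBu requires 7 − 1 = 6 dB of make-up.

6 dB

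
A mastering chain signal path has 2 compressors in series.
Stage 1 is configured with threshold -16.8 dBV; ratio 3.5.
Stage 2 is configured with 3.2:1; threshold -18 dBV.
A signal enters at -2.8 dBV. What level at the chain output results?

-16.375 dBV

Stage 1: -2.8 dBV is 14 dB over -16.8 dBV; at 3.5:1 that becomes 4 dB over, giving -12.8 dBV.
Stage 2: -12.8 dBV is 5.2 dB over -18 dBV; at 3.2:1 that becomes 1.625 dB over, giving -16.375 dBV.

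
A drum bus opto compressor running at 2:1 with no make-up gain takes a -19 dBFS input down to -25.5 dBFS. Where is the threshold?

Gain reduction = -19 − (-25.5) = 6.5 dB; output overshoot = GR / (R − 1) = 6.5 / 1 = 6.5 dB.
Threshold = output − output overshoot = -25.5 − 6.5 = -32 dBFS.

-32 dBFS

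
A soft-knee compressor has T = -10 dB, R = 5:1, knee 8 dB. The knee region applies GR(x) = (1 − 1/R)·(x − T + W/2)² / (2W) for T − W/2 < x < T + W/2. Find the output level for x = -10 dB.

x − T + W/2 = -10 − (-10) + 4 = 4.
GR = (1 − 1/5) × 4² / 16 = 0.8 × 16 / 16 = 0.8 dB.
Output = -10 − 0.8 = -10.8 dB.

-10.8 dB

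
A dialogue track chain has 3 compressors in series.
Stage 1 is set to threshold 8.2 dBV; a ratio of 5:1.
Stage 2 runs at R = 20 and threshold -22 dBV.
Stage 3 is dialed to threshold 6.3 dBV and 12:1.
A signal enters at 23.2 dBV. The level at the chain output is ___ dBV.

-20.34 dBV

Stage 1: 23.2 dBV is 15 dB over 8.2 dBV; at 5:1 that becomes 3 dB over, giving 11.2 dBV.
Stage 2: overshoot 33.2 dB → 33.2/20 = 1.66 dB → -20.34 dBV.
Stage 3: below threshold (-20.34 ≤ 6.3); passes unchanged; output -20.34 dBV.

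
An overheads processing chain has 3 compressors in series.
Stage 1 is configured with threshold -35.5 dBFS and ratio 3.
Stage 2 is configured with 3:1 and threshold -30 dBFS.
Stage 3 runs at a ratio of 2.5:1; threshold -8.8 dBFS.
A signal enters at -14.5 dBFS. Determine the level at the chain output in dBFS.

-29.5 dBFS

Stage 1: overshoot 21 dB → 21/3 = 7 dB → -28.5 dBFS.
Stage 2: overshoot 1.5 dB → 1.5/3 = 0.5 dB → -29.5 dBFS.
Stage 3: below threshold (-29.5 ≤ -8.8); passes unchanged; output -29.5 dBFS.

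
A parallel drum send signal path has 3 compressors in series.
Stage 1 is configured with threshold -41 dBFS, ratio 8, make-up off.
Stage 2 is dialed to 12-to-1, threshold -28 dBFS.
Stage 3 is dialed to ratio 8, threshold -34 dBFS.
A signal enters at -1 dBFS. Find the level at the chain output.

Stage 1: overshoot 40 dB → 40/8 = 5 dB → -36 dBFS.
Stage 2: -36 dBFS ≤ -28 dBFS, so stage 2 doesn't engage; output -36 dBFS.
Stage 3: -36 dBFS is at or below the -34 dBFS threshold — no compression; output -36 dBFS.

-36 dBFS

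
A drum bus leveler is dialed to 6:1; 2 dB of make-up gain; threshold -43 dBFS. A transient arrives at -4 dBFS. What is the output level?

-34.5 dBFS

-4 dBFS sits 39 dB over threshold.
6:1 compression reduces that to 39/6 = 6.5 dB over.
Output = -43 + 6.5 = -36.5 dBFS; make-up adds 2 dB, giving -34.5 dBFS.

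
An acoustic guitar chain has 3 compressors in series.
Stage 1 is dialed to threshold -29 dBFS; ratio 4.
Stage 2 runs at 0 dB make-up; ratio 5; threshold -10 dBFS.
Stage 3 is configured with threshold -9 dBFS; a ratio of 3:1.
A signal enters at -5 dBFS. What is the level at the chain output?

Stage 1: 24 dB above -29 dBFS, reduced 4:1 to 6 dB above → -23 dBFS.
Stage 2: below threshold (-23 ≤ -10); passes unchanged; output -23 dBFS.
Stage 3: below threshold (-23 ≤ -9); passes unchanged; output -23 dBFS.

-23 dBFS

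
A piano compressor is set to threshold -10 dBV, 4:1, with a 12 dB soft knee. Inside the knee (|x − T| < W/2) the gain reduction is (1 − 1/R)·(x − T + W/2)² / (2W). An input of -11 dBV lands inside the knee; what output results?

x − T + W/2 = -11 − (-10) + 6 = 5.
GR = (1 − 1/4) × 5² / 24 = 0.75 × 25 / 24 = 0.78125 dB.
Output = -11 − 0.78125 = -11.78125 dBV.

-11.78125 dBV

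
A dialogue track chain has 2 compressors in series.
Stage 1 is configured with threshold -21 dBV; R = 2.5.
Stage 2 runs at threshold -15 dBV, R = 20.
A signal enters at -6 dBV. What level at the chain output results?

-15 dBV

Stage 1: -6 dBV is 15 dB over -21 dBV; at 2.5:1 that becomes 6 dB over, giving -15 dBV.
Stage 2: below threshold (-15 ≤ -15); passes unchanged; output -15 dBV.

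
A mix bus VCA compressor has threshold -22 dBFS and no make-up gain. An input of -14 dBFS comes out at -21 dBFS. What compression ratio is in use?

8:1

Input overshoot = -14 − (-22) = 8 dB; output overshoot = -21 − (-22) = 1 dB.
Ratio = 8 / 1 = 8.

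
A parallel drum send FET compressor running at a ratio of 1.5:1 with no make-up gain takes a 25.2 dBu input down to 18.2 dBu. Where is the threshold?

4.2 dBu

Gain reduction = 25.2 − 18.2 = 7 dB; output overshoot = GR / (R − 1) = 7 / 0.5 = 14 dB.
Threshold = output − output overshoot = 18.2 − 14 = 4.2 dBu.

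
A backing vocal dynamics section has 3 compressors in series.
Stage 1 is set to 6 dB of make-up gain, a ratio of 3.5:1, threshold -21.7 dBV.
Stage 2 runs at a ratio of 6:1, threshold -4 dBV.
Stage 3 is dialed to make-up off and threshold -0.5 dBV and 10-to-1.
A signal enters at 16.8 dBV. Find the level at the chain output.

-4.7 dBV

Stage 1: 16.8 dBV is 38.5 dB over -21.7 dBV; at 3.5:1 that becomes 11 dB over, giving -10.7 dBV; +6 dB make-up → -4.7 dBV.
Stage 2: -4.7 dBV is at or below the -4 dBV threshold — no compression; output -4.7 dBV.
Stage 3: -4.7 dBV is at or below the -0.5 dBV threshold — no compression; output -4.7 dBV.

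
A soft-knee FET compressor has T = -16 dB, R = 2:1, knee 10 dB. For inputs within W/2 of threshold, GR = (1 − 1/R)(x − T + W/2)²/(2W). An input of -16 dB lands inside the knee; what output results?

x − T + W/2 = -16 − (-16) + 5 = 5.
GR = (1 − 1/2) × 5² / 20 = 0.5 × 25 / 20 = 0.625 dB.
Output = -16 − 0.625 = -16.625 dB.

-16.625 dB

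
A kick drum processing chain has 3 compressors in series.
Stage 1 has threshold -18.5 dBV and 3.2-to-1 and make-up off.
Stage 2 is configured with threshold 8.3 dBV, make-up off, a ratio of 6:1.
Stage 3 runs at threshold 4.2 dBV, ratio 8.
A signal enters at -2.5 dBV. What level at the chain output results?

Stage 1: -2.5 dBV is 16 dB over -18.5 dBV; at 3.2:1 that becomes 5 dB over, giving -13.5 dBV.
Stage 2: -13.5 dBV ≤ 8.3 dBV, so stage 2 doesn't engage; output -13.5 dBV.
Stage 3: -13.5 dBV ≤ 4.2 dBV, so stage 3 doesn't engage; output -13.5 dBV.

-13.5 dBV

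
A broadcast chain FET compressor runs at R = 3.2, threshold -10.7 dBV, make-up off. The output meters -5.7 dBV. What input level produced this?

5.3 dBV

The compressed level sits -5.7 − (-10.7) = 5 dB over threshold.
Input overshoot = R × output overshoot = 16 dB → input = -10.7 + 16 = 5.3 dBV.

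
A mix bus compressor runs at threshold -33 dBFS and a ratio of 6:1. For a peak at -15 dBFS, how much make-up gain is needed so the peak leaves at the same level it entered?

15 dB

The peak compresses to -33 + 18/6 = -30 dBFS.
To reach -15 dBFS requires -15 − (-30) = 15 dB of make-up.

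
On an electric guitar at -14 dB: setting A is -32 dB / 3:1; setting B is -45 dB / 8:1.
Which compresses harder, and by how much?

B, by 15.125 dB

A: GR = 18 − 18/3 = 12 dB.
B: GR = 31 − 31/8 = 27.125 dB.
B applies 15.125 dB more gain reduction.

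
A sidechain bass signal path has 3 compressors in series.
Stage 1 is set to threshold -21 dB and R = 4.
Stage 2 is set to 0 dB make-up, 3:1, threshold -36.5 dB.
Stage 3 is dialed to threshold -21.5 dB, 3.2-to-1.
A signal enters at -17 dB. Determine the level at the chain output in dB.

Stage 1: -17 dB is 4 dB over -21 dB; at 4:1 that becomes 1 dB over, giving -20 dB.
Stage 2: overshoot 16.5 dB → 16.5/3 = 5.5 dB → -31 dB.
Stage 3: -31 dB ≤ -21.5 dB, so stage 3 doesn't engage; output -31 dB.

-31 dB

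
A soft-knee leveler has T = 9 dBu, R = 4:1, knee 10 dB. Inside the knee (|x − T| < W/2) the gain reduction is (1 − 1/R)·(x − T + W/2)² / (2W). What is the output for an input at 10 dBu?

8.65 dBu

x − T + W/2 = 10 − 9 + 5 = 6.
GR = (1 − 1/4) × 6² / 20 = 0.75 × 36 / 20 = 1.35 dB.
Output = 10 − 1.35 = 8.65 dBu.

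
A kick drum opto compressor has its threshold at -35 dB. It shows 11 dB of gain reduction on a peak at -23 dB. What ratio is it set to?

Input overshoot = -23 − (-35) = 12 dB.
Output overshoot = 12 − 11 = 1 dB.
Ratio = input overshoot / output overshoot = 12 / 1 = 12.

12:1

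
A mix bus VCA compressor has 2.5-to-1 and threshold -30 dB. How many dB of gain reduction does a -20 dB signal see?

6 dB

-20 dB exceeds the threshold by 10 dB.
After 2.5:1 compression the overshoot becomes 10/2.5 = 4 dB.
So the signal is attenuated by 10 − 4 = 6 dB.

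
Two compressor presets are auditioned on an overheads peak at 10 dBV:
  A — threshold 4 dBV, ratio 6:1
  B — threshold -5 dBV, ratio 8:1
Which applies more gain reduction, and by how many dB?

B, by 8.125 dB

A: overshoot 6 dB → output overshoot 1 dB → GR 5 dB.
B: overshoot 15 dB → output overshoot 1.875 dB → GR 13.125 dB.
B applies 8.125 dB more gain reduction.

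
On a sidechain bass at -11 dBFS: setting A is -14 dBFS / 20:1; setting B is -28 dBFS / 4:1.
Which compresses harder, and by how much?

A: overshoot 3 dB → output overshoot 0.15 dB → GR 2.85 dB.
B: overshoot 17 dB → output overshoot 4.25 dB → GR 12.75 dB.
Difference: 9.9 dB in favour of B.

B, by 9.9 dB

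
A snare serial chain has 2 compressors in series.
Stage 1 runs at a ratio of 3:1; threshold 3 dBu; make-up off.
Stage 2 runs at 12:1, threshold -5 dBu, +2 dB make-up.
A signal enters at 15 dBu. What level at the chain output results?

-2 dBu

Stage 1: overshoot 12 dB → 12/3 = 4 dB → 7 dBu.
Stage 2: 7 dBu is 12 dB over -5 dBu; at 12:1 that becomes 1 dB over, giving -4 dBu; +2 dB make-up → -2 dBu.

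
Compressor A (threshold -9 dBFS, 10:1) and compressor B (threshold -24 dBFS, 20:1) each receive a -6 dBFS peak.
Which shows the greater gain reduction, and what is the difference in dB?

A: overshoot 3 dB → output overshoot 0.3 dB → GR 2.7 dB.
B: overshoot 18 dB → output overshoot 0.9 dB → GR 17.1 dB.
B applies 14.4 dB more gain reduction.

B, by 14.4 dB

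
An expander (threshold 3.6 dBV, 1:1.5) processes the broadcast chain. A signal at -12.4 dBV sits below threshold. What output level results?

-20.4 dBV

Undershoot = 3.6 − (-12.4) = 16 dB.
At 1:1.5, that expands to 24 dB under threshold.
Output = 3.6 − 24 = -20.4 dBV.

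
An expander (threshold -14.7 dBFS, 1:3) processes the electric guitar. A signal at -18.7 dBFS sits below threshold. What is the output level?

-26.7 dBFS

The input is 4 dB below the -14.7 dBFS threshold.
A 1:3 expander multiplies undershoot by 3: 4 × 3 = 12 dB below threshold.
Output = -14.7 − 12 = -26.7 dBFS.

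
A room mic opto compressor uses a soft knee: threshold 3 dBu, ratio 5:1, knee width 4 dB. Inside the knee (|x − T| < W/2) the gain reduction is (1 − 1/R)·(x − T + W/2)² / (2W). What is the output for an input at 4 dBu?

x − T + W/2 = 4 − 3 + 2 = 3.
GR = (1 − 1/5) × 3² / 8 = 0.8 × 9 / 8 = 0.9 dB.
Output = 4 − 0.9 = 3.1 dBu.

3.1 dBu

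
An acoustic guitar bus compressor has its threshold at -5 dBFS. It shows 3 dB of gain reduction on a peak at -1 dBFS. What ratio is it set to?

4:1

Input overshoot = -1 − (-5) = 4 dB.
Output overshoot = 4 − 3 = 1 dB.
Ratio = input overshoot / output overshoot = 4 / 1 = 4.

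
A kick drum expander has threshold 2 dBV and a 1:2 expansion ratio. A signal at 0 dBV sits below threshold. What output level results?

Below threshold, a 1:2 expander applies gain = (2−1)×(T − x) of attenuation.
(2−1) × 2 = 2 dB, so output = 0 − 2 = -2 dBV.

-2 dBV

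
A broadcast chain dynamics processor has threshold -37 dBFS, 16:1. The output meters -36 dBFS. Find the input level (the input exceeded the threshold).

Post-compression overshoot = -36 − (-37) = 1 dB.
Before 16:1 compression the overshoot was 1 × 16 = 16 dB, so input = -37 + 16 = -21 dBFS.

-21 dBFS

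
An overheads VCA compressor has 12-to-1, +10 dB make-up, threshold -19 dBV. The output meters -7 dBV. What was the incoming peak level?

Stripping the +10 dB make-up gives -17 dBV at the gain stage.
That's 2 dB above the -19 dBV threshold.
Undo the ratio: input overshoot = 2 × 12 = 24 dB, giving input = 5 dBV.

5 dBV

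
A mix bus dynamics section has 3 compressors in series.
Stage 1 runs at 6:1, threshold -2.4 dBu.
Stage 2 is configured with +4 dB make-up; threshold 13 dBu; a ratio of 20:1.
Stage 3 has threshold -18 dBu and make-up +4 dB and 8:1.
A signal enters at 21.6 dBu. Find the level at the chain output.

Stage 1: overshoot 24 dB → 24/6 = 4 dB → 1.6 dBu.
Stage 2: below threshold (1.6 ≤ 13); passes unchanged; make-up brings it to 5.6 dBu.
Stage 3: 23.6 dB above -18 dBu, reduced 8:1 to 2.95 dB above → -15.05 dBu; +4 dB make-up → -11.05 dBu.

-11.05 dBu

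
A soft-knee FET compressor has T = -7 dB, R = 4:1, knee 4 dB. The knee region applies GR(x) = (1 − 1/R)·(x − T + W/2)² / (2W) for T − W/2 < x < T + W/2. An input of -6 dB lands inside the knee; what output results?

-6.84375 dB

x − T + W/2 = -6 − (-7) + 2 = 3.
GR = (1 − 1/4) × 3² / 8 = 0.75 × 9 / 8 = 0.84375 dB.
Output = -6 − 0.84375 = -6.84375 dB.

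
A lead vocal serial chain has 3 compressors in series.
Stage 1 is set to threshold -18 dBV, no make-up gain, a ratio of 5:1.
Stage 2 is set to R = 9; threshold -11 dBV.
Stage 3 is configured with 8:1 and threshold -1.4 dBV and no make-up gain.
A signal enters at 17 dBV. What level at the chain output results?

-11 dBV

Stage 1: 17 dBV is 35 dB over -18 dBV; at 5:1 that becomes 7 dB over, giving -11 dBV.
Stage 2: -11 dBV is at or below the -11 dBV threshold — no compression; output -11 dBV.
Stage 3: -11 dBV ≤ -1.4 dBV, so stage 3 doesn't engage; output -11 dBV.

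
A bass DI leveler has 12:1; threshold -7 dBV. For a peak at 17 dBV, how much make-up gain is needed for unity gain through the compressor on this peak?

22 dB

The peak compresses to -7 + 24/12 = -5 dBV.
To reach 17 dBV requires 17 − (-5) = 22 dB of make-up.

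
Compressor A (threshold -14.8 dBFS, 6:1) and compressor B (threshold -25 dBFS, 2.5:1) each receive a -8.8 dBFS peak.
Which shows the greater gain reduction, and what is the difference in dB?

B, by 4.72 dB

A: overshoot 6 dB → output overshoot 1 dB → GR 5 dB.
B: overshoot 16.2 dB → output overshoot 6.48 dB → GR 9.72 dB.
B reduces 4.72 dB more.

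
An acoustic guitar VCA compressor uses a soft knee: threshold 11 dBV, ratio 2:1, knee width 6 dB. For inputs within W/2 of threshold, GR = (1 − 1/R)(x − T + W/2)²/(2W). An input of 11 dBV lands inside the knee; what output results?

x − T + W/2 = 11 − 11 + 3 = 3.
GR = (1 − 1/2) × 3² / 12 = 0.5 × 9 / 12 = 0.375 dB.
Output = 11 − 0.375 = 10.625 dBV.

10.625 dBV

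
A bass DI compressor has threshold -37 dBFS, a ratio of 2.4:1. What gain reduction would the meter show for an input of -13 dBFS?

14 dB

The signal is 24 dB above threshold.
At 2.4:1, output sits 24/2.4 = 10 dB above threshold.
So the signal is attenuated by 24 − 10 = 14 dB.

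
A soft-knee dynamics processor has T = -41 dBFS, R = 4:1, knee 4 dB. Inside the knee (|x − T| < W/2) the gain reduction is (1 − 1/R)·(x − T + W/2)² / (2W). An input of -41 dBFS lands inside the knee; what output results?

-41.375 dBFS

x − T + W/2 = -41 − (-41) + 2 = 2.
GR = (1 − 1/4) × 2² / 8 = 0.75 × 4 / 8 = 0.375 dB.
Output = -41 − 0.375 = -41.375 dBFS.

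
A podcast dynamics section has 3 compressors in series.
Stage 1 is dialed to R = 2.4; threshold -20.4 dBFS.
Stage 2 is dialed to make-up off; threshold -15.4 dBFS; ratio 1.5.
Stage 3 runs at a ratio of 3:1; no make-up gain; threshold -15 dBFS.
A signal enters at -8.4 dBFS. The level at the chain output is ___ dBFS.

-15.4 dBFS

Stage 1: -8.4 dBFS is 12 dB over -20.4 dBFS; at 2.4:1 that becomes 5 dB over, giving -15.4 dBFS.
Stage 2: below threshold (-15.4 ≤ -15.4); passes unchanged; output -15.4 dBFS.
Stage 3: below threshold (-15.4 ≤ -15); passes unchanged; output -15.4 dBFS.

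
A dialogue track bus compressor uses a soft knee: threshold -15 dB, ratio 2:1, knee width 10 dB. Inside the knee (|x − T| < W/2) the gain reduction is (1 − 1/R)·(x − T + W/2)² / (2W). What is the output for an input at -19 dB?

-19.025 dB

x − T + W/2 = -19 − (-15) + 5 = 1.
GR = (1 − 1/2) × 1² / 20 = 0.5 × 1 / 20 = 0.025 dB.
Output = -19 − 0.025 = -19.025 dB.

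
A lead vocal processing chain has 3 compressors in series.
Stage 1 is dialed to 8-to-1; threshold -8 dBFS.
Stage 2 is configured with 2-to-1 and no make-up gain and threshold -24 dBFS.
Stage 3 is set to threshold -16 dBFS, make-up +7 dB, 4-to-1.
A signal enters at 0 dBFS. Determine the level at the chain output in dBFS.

Stage 1: 0 dBFS is 8 dB over -8 dBFS; at 8:1 that becomes 1 dB over, giving -7 dBFS.
Stage 2: 17 dB above -24 dBFS, reduced 2:1 to 8.5 dB above → -15.5 dBFS.
Stage 3: -15.5 dBFS is 0.5 dB over -16 dBFS; at 4:1 that becomes 0.125 dB over, giving -15.875 dBFS; +7 dB make-up → -8.875 dBFS.

-8.875 dBFS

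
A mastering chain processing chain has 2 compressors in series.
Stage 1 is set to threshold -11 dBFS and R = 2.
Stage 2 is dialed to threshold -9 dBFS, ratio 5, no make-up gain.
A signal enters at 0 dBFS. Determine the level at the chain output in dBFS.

-8.3 dBFS

Stage 1: 0 dBFS is 11 dB over -11 dBFS; at 2:1 that becomes 5.5 dB over, giving -5.5 dBFS.
Stage 2: 3.5 dB above -9 dBFS, reduced 5:1 to 0.7 dB above → -8.3 dBFS.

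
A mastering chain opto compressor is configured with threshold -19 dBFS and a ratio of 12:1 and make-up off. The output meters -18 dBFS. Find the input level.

-7 dBFS

The compressed level sits -18 − (-19) = 1 dB over threshold.
Input overshoot = R × output overshoot = 12 dB → input = -19 + 12 = -7 dBFS.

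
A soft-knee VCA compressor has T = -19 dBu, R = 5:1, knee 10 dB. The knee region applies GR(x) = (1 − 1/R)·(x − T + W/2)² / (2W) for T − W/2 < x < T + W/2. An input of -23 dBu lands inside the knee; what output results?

-23.04 dBu

x − T + W/2 = -23 − (-19) + 5 = 1.
GR = (1 − 1/5) × 1² / 20 = 0.8 × 1 / 20 = 0.04 dB.
Output = -23 − 0.04 = -23.04 dBu.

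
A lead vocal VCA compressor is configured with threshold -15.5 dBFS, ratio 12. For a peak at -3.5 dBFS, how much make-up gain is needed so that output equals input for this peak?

The peak compresses to -15.5 + 12/12 = -14.5 dBFS.
To reach -3.5 dBFS requires -3.5 − (-14.5) = 11 dB of make-up.

11 dB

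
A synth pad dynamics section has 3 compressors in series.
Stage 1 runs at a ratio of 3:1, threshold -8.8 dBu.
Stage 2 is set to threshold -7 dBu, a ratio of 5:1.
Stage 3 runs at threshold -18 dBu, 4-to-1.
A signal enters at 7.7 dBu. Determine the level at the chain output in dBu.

Stage 1: 16.5 dB above -8.8 dBu, reduced 3:1 to 5.5 dB above → -3.3 dBu.
Stage 2: overshoot 3.7 dB → 3.7/5 = 0.74 dB → -6.26 dBu.
Stage 3: overshoot 11.74 dB → 11.74/4 = 2.935 dB → -15.065 dBu.

-15.065 dBu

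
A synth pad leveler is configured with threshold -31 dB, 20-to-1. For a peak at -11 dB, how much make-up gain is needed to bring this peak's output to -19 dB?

The peak compresses to -31 + 20/20 = -30 dB.
To reach -19 dB requires -19 − (-30) = 11 dB of make-up.

11 dB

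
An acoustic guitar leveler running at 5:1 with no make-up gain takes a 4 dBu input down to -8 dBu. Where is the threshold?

Input is 15 dB above T (since output overshoot × R = input overshoot: (-8 − T)·5 = 4 − T gives T = -11 dBu).
Check: -11 + (4 − (-11))/5 = -11 + 3 = -8 dBu. ✓

-11 dBu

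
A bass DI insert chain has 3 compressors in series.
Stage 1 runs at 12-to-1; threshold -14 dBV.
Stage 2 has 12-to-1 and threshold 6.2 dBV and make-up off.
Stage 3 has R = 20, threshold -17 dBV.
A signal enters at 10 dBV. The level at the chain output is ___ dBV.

-16.75 dBV

Stage 1: 24 dB above -14 dBV, reduced 12:1 to 2 dB above → -12 dBV.
Stage 2: below threshold (-12 ≤ 6.2); passes unchanged; output -12 dBV.
Stage 3: 5 dB above -17 dBV, reduced 20:1 to 0.25 dB above → -16.75 dBV.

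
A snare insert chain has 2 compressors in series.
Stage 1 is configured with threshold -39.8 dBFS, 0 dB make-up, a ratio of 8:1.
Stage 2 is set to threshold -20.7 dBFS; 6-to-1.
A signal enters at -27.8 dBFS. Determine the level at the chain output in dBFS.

-38.3 dBFS

Stage 1: 12 dB above -39.8 dBFS, reduced 8:1 to 1.5 dB above → -38.3 dBFS.
Stage 2: -38.3 dBFS is at or below the -20.7 dBFS threshold — no compression; output -38.3 dBFS.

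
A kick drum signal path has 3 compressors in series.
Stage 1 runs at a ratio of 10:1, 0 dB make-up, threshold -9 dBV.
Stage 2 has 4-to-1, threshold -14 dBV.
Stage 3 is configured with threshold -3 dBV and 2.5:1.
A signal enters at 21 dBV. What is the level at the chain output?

-12 dBV

Stage 1: 21 dBV is 30 dB over -9 dBV; at 10:1 that becomes 3 dB over, giving -6 dBV.
Stage 2: overshoot 8 dB → 8/4 = 2 dB → -12 dBV.
Stage 3: -12 dBV is at or below the -3 dBV threshold — no compression; output -12 dBV.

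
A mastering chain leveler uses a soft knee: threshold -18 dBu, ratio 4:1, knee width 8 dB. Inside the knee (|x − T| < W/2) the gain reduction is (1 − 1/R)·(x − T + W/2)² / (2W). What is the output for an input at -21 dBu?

-21.046875 dBu

x − T + W/2 = -21 − (-18) + 4 = 1.
GR = (1 − 1/4) × 1² / 16 = 0.75 × 1 / 16 = 0.046875 dB.
Output = -21 − 0.046875 = -21.046875 dBu.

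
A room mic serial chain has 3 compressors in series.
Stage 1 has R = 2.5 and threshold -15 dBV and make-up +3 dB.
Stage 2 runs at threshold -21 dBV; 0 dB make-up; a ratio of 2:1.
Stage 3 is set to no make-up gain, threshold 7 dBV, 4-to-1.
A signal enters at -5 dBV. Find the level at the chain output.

-14.5 dBV

Stage 1: -5 dBV is 10 dB over -15 dBV; at 2.5:1 that becomes 4 dB over, giving -11 dBV; +3 dB make-up → -8 dBV.
Stage 2: -8 dBV is 13 dB over -21 dBV; at 2:1 that becomes 6.5 dB over, giving -14.5 dBV.
Stage 3: below threshold (-14.5 ≤ 7); passes unchanged; output -14.5 dBV.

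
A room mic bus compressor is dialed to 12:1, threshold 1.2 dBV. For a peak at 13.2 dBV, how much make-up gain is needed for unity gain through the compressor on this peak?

11 dB

Without make-up, output = threshold + overshoot/12 = 1.2 + 1 = 2.2 dBV.
Gap to target: 11 dB.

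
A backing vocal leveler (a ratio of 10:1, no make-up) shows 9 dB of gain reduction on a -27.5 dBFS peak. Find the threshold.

Let T be the threshold. Output overshoot = (input overshoot)/R, so -36.5 − T = (-27.5 − T)/10.
10·(-36.5 − T) = -27.5 − T → 9·T = -365 − (-27.5) = -337.5.
T = -337.5/9 = -37.5 dBFS.

-37.5 dBFS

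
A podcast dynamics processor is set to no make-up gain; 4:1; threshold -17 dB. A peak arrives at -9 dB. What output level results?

The input is 8 dB above the -17 dB threshold.
At 4:1 the overshoot is divided by 4, leaving 2 dB above threshold.
That puts the output at -15 dB.

-15 dB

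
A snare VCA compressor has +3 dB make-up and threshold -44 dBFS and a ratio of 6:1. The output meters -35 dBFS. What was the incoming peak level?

-8 dBFS

Before make-up, the level was -35 − 3 = -38 dBFS.
Post-compression overshoot = -38 − (-44) = 6 dB.
Undo the ratio: input overshoot = 6 × 6 = 36 dB, giving input = -8 dBFS.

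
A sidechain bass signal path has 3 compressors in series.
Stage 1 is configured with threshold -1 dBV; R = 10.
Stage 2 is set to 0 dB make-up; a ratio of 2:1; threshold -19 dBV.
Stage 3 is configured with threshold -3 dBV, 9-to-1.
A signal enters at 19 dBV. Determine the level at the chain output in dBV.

Stage 1: overshoot 20 dB → 20/10 = 2 dB → 1 dBV.
Stage 2: 1 dBV is 20 dB over -19 dBV; at 2:1 that becomes 10 dB over, giving -9 dBV.
Stage 3: -9 dBV ≤ -3 dBV, so stage 3 doesn't engage; output -9 dBV.

-9 dBV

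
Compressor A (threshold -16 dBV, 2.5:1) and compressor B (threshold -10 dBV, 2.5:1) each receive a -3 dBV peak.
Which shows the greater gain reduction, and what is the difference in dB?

A: GR = 13 − 13/2.5 = 7.8 dB.
B: GR = 7 − 7/2.5 = 4.2 dB.
A reduces 3.6 dB more.

A, by 3.6 dB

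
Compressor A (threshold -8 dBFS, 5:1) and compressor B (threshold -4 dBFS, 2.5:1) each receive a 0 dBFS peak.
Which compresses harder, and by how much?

A: GR = 8 − 8/5 = 6.4 dB.
B: GR = 4 − 4/2.5 = 2.4 dB.
Difference: 4 dB in favour of A.

A, by 4 dB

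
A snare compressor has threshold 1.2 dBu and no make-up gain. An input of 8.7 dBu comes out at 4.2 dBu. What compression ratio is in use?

2.5:1

Input overshoot = 8.7 − 1.2 = 7.5 dB; output overshoot = 4.2 − 1.2 = 3 dB.
Ratio = 7.5 / 3 = 2.5.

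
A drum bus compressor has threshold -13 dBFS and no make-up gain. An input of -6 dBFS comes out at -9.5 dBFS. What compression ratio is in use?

2:1

Input overshoot = -6 − (-13) = 7 dB; output overshoot = -9.5 − (-13) = 3.5 dB.
Ratio = 7 / 3.5 = 2.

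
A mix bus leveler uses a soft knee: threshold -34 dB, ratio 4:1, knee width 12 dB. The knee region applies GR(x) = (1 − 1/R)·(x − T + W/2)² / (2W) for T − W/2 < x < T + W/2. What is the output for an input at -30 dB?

-33.125 dB

x − T + W/2 = -30 − (-34) + 6 = 10.
GR = (1 − 1/4) × 10² / 24 = 0.75 × 100 / 24 = 3.125 dB.
Output = -30 − 3.125 = -33.125 dB.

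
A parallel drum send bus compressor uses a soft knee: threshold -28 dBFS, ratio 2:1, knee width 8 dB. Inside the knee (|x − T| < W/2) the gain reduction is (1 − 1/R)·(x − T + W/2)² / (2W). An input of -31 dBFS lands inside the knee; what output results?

-31.03125 dBFS

x − T + W/2 = -31 − (-28) + 4 = 1.
GR = (1 − 1/2) × 1² / 16 = 0.5 × 1 / 16 = 0.03125 dB.
Output = -31 − 0.03125 = -31.03125 dBFS.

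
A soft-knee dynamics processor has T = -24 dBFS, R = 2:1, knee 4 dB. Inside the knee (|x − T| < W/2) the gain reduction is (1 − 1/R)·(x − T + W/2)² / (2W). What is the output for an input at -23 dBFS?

x − T + W/2 = -23 − (-24) + 2 = 3.
GR = (1 − 1/2) × 3² / 8 = 0.5 × 9 / 8 = 0.5625 dB.
Output = -23 − 0.5625 = -23.5625 dBFS.

-23.5625 dBFS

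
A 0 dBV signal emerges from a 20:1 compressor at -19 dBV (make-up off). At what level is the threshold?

Input is 20 dB above T (since output overshoot × R = input overshoot: (-19 − T)·20 = 0 − T gives T = -20 dBV).
Check: -20 + (0 − (-20))/20 = -20 + 1 = -19 dBV. ✓

-20 dBV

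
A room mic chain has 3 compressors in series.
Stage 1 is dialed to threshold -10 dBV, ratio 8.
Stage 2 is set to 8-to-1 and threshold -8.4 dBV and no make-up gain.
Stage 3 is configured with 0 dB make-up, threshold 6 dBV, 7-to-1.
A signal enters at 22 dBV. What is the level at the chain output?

Stage 1: 32 dB above -10 dBV, reduced 8:1 to 4 dB above → -6 dBV.
Stage 2: overshoot 2.4 dB → 2.4/8 = 0.3 dB → -8.1 dBV.
Stage 3: -8.1 dBV is at or below the 6 dBV threshold — no compression; output -8.1 dBV.

-8.1 dBV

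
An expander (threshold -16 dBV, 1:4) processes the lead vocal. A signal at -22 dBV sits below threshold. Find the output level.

-40 dBV

Below threshold, a 1:4 expander applies gain = (4−1)×(T − x) of attenuation.
(4−1) × 6 = 18 dB, so output = -22 − 18 = -40 dBV.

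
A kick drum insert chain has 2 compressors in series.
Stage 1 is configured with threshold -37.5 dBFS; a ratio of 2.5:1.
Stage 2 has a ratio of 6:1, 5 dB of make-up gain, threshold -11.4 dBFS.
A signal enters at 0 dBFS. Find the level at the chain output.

-17.5 dBFS

Stage 1: 0 dBFS is 37.5 dB over -37.5 dBFS; at 2.5:1 that becomes 15 dB over, giving -22.5 dBFS.
Stage 2: -22.5 dBFS ≤ -11.4 dBFS, so stage 2 doesn't engage; make-up brings it to -17.5 dBFS.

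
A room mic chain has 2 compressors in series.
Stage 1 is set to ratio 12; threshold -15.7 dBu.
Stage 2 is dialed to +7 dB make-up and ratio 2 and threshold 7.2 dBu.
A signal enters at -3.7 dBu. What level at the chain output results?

-7.7 dBu

Stage 1: 12 dB above -15.7 dBu, reduced 12:1 to 1 dB above → -14.7 dBu.
Stage 2: -14.7 dBu is at or below the 7.2 dBu threshold — no compression; make-up brings it to -7.7 dBu.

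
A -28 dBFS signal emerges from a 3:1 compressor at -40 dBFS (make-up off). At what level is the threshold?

Input is 18 dB above T (since output overshoot × R = input overshoot: (-40 − T)·3 = -28 − T gives T = -46 dBFS).
Check: -46 + (-28 − (-46))/3 = -46 + 6 = -40 dBFS. ✓

-46 dBFS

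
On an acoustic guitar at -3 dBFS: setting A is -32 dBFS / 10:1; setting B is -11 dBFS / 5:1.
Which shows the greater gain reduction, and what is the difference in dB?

A, by 19.7 dB

A: 29 dB over, compressed to 2.9 dB over, so 26.1 dB of GR.
B: 8 dB over, compressed to 1.6 dB over, so 6.4 dB of GR.
A reduces 19.7 dB more.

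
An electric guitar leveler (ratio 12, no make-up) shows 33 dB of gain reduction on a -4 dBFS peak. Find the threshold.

-40 dBFS

Gain reduction = -4 − (-37) = 33 dB; output overshoot = GR / (R − 1) = 33 / 11 = 3 dB.
Threshold = output − output overshoot = -37 − 3 = -40 dBFS.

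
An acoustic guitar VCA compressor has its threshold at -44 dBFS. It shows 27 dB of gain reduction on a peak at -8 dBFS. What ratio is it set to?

Input overshoot = -8 − (-44) = 36 dB.
Output overshoot = 36 − 27 = 9 dB.
Ratio = input overshoot / output overshoot = 36 / 9 = 4.

4:1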